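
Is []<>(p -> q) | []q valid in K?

Not valid

Tableau for the negation ~([]<>(p -> q) | []q):
1. ~([]<>(p -> q) | []q), u
2. ~[]<>(p -> q), u   [~|-rule on 1]
3. ~[]q, u   [~|-rule on 1]
4. ~<>(p -> q), v   [~[]-rule on 2: fresh world v, uRv]
5. ~q, w   [~[]-rule on 3: fresh world w, uRw]
Accessibility: uRv, uRw
The negation has an open branch (countermodel exists).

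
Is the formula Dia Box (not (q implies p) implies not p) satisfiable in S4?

Satisfiable (open branch found)

1. Dia Box (not (q implies p) implies not p), w0
2. Box (not (q implies p) implies not p), w1   [Dia-rule on 1: fresh world w1, w0Rw1]
3. not (q implies p) implies not p, w1   [Box-rule on 2 via w1Rw1]
4. not p, w1   [implies-rule on 3 (branches; this branch)]
Accessibility: w0Rw0, w0Rw1, w1Rw1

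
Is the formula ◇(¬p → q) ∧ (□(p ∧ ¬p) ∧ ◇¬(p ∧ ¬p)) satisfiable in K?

1. ◇(¬p → q) ∧ (□(p ∧ ¬p) ∧ ◇¬(p ∧ ¬p)), 0
2. ◇(¬p → q), 0
3. □(p ∧ ¬p) ∧ ◇¬(p ∧ ¬p), 0
4. □(p ∧ ¬p), 0
5. ◇¬(p ∧ ¬p), 0
6. ¬p → q, 1
7. p ∧ ¬p, 1
8. p, 1
9. ¬p, 1
Accessibility: 0R1
Branch closes: p and ¬p both at 1.
All branches of the tableau close; one closing branch shown above.

Unsatisfiable (every branch closes)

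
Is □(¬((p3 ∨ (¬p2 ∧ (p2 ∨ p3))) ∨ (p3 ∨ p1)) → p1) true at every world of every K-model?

Tableau for the negation ¬□(¬((p3 ∨ (¬p2 ∧ (p2 ∨ p3))) ∨ (p3 ∨ p1)) → p1):
1. ¬□(¬((p3 ∨ (¬p2 ∧ (p2 ∨ p3))) ∨ (p3 ∨ p1)) → p1), u
2. ¬(¬((p3 ∨ (¬p2 ∧ (p2 ∨ p3))) ∨ (p3 ∨ p1)) → p1), v   [¬□-rule on 1: fresh world v, uRv]
3. ¬((p3 ∨ (¬p2 ∧ (p2 ∨ p3))) ∨ (p3 ∨ p1)), v   [¬→-rule on 2]
4. ¬p1, v   [¬→-rule on 2]
5. ¬(p3 ∨ (¬p2 ∧ (p2 ∨ p3))), v   [¬∨-rule on 3]
6. ¬(p3 ∨ p1), v   [¬∨-rule on 3]
7. ¬p3, v   [¬∨-rule on 5]
8. ¬(¬p2 ∧ (p2 ∨ p3)), v   [¬∨-rule on 5]
9. ¬(p2 ∨ p3), v   [¬∧-rule on 8 (branches; this branch)]
10. ¬p2, v   [¬∨-rule on 9]
Accessibility: uRv
The negation has an open branch (countermodel exists).

Not valid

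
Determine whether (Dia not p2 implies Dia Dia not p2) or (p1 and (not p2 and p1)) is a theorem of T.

Yes, valid

Tableau for the negation not ((Dia not p2 implies Dia Dia not p2) or (p1 and (not p2 and p1))):
1. not ((Dia not p2 implies Dia Dia not p2) or (p1 and (not p2 and p1))), u
2. not (Dia not p2 implies Dia Dia not p2), u
3. not (p1 and (not p2 and p1)), u
4. Dia not p2, u
5. not Dia Dia not p2, u
6. not Dia not p2, u
7. p2, u
8. not (not p2 and p1), u
9. not p1, u
10. not p2, v
11. not Dia not p2, v
12. p2, v
Accessibility: uRu, uRv, vRv
Branch closes: p2 and not p2 both at v.
Every branch of the negation's tableau closes; the branch above is one of them.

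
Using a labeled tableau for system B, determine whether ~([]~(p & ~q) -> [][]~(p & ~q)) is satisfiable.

1. ~([]~(p & ~q) -> [][]~(p & ~q)), 0
2. []~(p & ~q), 0
3. ~[][]~(p & ~q), 0
4. ~(p & ~q), 0
5. q, 0
6. ~[]~(p & ~q), 1
7. ~(p & ~q), 1
8. q, 1
9. p & ~q, 2
10. p, 2
11. ~q, 2
Accessibility: 0R0, 0R1, 1R0, 1R1, 1R2, 2R1, 2R2

Yes, satisfiable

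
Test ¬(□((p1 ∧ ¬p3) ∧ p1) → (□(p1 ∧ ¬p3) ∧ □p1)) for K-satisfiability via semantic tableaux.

Unsatisfiable (every branch closes)

1. ¬(□((p1 ∧ ¬p3) ∧ p1) → (□(p1 ∧ ¬p3) ∧ □p1)), u
2. □((p1 ∧ ¬p3) ∧ p1), u   [¬→-rule on 1]
3. ¬(□(p1 ∧ ¬p3) ∧ □p1), u   [¬→-rule on 1]
4. ¬□(p1 ∧ ¬p3), u   [¬∧-rule on 3 (branches; this branch)]
5. ¬(p1 ∧ ¬p3), v   [¬□-rule on 4: fresh world v, uRv]
6. (p1 ∧ ¬p3) ∧ p1, v   [□-rule on 2 via uRv]
7. p1 ∧ ¬p3, v   [∧-rule on 6]
8. p1, v   [∧-rule on 6]
9. ¬p3, v   [∧-rule on 7]
10. p3, v   [¬∧-rule on 5 (branches; this branch)]
Accessibility: uRv
Branch closes: p3 and ¬p3 both at v.
(One branch shown.) All branches close.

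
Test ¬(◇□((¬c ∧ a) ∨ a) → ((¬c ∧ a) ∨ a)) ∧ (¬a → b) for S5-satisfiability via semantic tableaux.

1. ¬(◇□((¬c ∧ a) ∨ a) → ((¬c ∧ a) ∨ a)) ∧ (¬a → b), 0
2. ¬(◇□((¬c ∧ a) ∨ a) → ((¬c ∧ a) ∨ a)), 0
3. ¬a → b, 0
4. ◇□((¬c ∧ a) ∨ a), 0
5. ¬((¬c ∧ a) ∨ a), 0
6. ¬(¬c ∧ a), 0
7. ¬a, 0
8. b, 0
9. □((¬c ∧ a) ∨ a), 1
10. (¬c ∧ a) ∨ a, 0
11. (¬c ∧ a) ∨ a, 1
12. ¬c ∧ a, 0
13. ¬c, 0
14. a, 0
Accessibility: 0R0, 0R1, 1R0, 1R1
Branch closes: a and ¬a both at 0.
Every branch closes; the branch above is one of them.

Unsatisfiable (every branch closes)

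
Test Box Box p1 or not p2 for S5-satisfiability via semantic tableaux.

Yes, satisfiable

1. Box Box p1 or not p2, u
2. not p2, u   [or-rule on 1 (branches; this branch)]
Accessibility: uRu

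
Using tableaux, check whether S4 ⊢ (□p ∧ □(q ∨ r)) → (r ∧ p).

Not valid

Tableau for the negation ¬((□p ∧ □(q ∨ r)) → (r ∧ p)):
1. ¬((□p ∧ □(q ∨ r)) → (r ∧ p)), w0
2. □p ∧ □(q ∨ r), w0   [¬→-rule on 1]
3. ¬(r ∧ p), w0   [¬→-rule on 1]
4. □p, w0   [∧-rule on 2]
5. □(q ∨ r), w0   [∧-rule on 2]
6. p, w0   [□-rule on 4 via w0Rw0]
7. q ∨ r, w0   [□-rule on 5 via w0Rw0]
8. ¬r, w0   [¬∧-rule on 3 (branches; this branch)]
9. q, w0   [∨-rule on 7 (branches; this branch)]
Accessibility: w0Rw0
The negation has an open branch (countermodel exists).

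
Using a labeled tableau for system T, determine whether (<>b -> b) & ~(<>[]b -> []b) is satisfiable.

Satisfiable

1. (<>b -> b) & ~(<>[]b -> []b), w0
2. <>b -> b, w0
3. ~(<>[]b -> []b), w0
4. <>[]b, w0
5. ~[]b, w0
6. b, w0
7. []b, w1
8. b, w1
9. ~b, w2
Accessibility: w0Rw0, w0Rw1, w0Rw2, w1Rw1, w2Rw2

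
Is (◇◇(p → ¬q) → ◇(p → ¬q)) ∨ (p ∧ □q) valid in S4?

Tableau for the negation ¬((◇◇(p → ¬q) → ◇(p → ¬q)) ∨ (p ∧ □q)):
1. ¬((◇◇(p → ¬q) → ◇(p → ¬q)) ∨ (p ∧ □q)), 0
2. ¬(◇◇(p → ¬q) → ◇(p → ¬q)), 0
3. ¬(p ∧ □q), 0
4. ◇◇(p → ¬q), 0
5. ¬◇(p → ¬q), 0
6. ¬(p → ¬q), 0
7. p, 0
8. q, 0
9. ¬□q, 0
10. ◇(p → ¬q), 1
11. ¬(p → ¬q), 1
12. p, 1
13. q, 1
14. ¬q, 2
15. ¬(p → ¬q), 2
16. p, 2
17. q, 2
Accessibility: 0R0, 0R1, 0R2, 1R1, 2R2
Branch closes: q and ¬q both at 2.
All branches of the negation close; one closing branch shown above.

Yes, valid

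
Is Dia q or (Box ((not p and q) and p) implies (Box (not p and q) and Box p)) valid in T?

Yes, valid

Tableau for the negation not (Dia q or (Box ((not p and q) and p) implies (Box (not p and q) and Box p))):
1. not (Dia q or (Box ((not p and q) and p) implies (Box (not p and q) and Box p))), w0
2. not Dia q, w0
3. not (Box ((not p and q) and p) implies (Box (not p and q) and Box p)), w0
4. Box ((not p and q) and p), w0
5. not (Box (not p and q) and Box p), w0
6. not q, w0
7. (not p and q) and p, w0
8. not p and q, w0
9. p, w0
10. not p, w0
11. q, w0
Accessibility: w0Rw0
Branch closes: p and not p both at w0.
Every branch of the negation's tableau closes; the branch above is one of them.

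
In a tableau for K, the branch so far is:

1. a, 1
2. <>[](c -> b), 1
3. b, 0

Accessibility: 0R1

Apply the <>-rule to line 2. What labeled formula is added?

a fresh world 2 with 1R2, and [](c -> b) at 2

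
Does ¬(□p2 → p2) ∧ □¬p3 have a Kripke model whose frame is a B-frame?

Unsatisfiable

1. ¬(□p2 → p2) ∧ □¬p3, u
2. ¬(□p2 → p2), u
3. □¬p3, u
4. □p2, u
5. ¬p2, u
6. ¬p3, u
7. p2, u
Accessibility: uRu
Branch closes: p2 and ¬p2 both at u.
(One branch shown.) All branches close.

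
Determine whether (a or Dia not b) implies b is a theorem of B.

Not valid

Tableau for the negation not ((a or Dia not b) implies b):
1. not ((a or Dia not b) implies b), w0
2. a or Dia not b, w0
3. not b, w0
4. Dia not b, w0
5. not b, w1
Accessibility: w0Rw0, w0Rw1, w1Rw0, w1Rw1
The negation has an open branch (countermodel exists).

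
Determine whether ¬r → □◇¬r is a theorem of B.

Valid in B

Tableau for the negation ¬(¬r → □◇¬r):
1. ¬(¬r → □◇¬r), 0
2. ¬r, 0   [¬→-rule on 1]
3. ¬□◇¬r, 0   [¬→-rule on 1]
4. ¬◇¬r, 1   [¬□-rule on 3: fresh world 1, 0R1]
5. r, 0   [¬◇-rule on 4 via 1R0]
Accessibility: 0R0, 0R1, 1R0, 1R1
Branch closes: r and ¬r both at 0.
All branches of the negation close; one closing branch shown above.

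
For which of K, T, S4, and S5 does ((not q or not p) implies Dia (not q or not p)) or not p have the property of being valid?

K-tableau for the negation not (((not q or not p) implies Dia (not q or not p)) or not p):
1. not (((not q or not p) implies Dia (not q or not p)) or not p), u
2. not ((not q or not p) implies Dia (not q or not p)), u   [neg-or-rule on 1]
3. p, u   [neg-or-rule on 1]
4. not q or not p, u   [neg-implies-rule on 2]
5. not Dia (not q or not p), u   [neg-implies-rule on 2]
6. not q, u   [or-rule on 4 (branches; this branch)]
Complete open branch: countermodel on a K-frame, so not valid in K.
T-tableau for the negation not (((not q or not p) implies Dia (not q or not p)) or not p):
1. not (((not q or not p) implies Dia (not q or not p)) or not p), u
2. not ((not q or not p) implies Dia (not q or not p)), u   [neg-or-rule on 1]
3. p, u   [neg-or-rule on 1]
4. not q or not p, u   [neg-implies-rule on 2]
5. not Dia (not q or not p), u   [neg-implies-rule on 2]
6. not (not q or not p), u   [neg-Dia-rule on 5 via uRu]
7. q, u   [neg-or-rule on 6]
8. not p, u   [or-rule on 4 (branches; this branch)]
Accessibility: uRu
Branch closes: p and not p both at u.
Every branch closes (one shown): valid in T, hence also in S4, S5 (every theorem of T is a theorem of S4 and S5).

T, S4, S5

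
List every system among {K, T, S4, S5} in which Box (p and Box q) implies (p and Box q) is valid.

T, S4, S5

K-tableau for the negation not (Box (p and Box q) implies (p and Box q)):
1. not (Box (p and Box q) implies (p and Box q)), u
2. Box (p and Box q), u
3. not (p and Box q), u
4. not Box q, u
5. not q, v
6. p and Box q, v
7. p, v
8. Box q, v
Accessibility: uRv
Complete open branch: countermodel on a K-frame, so not valid in K.
T-tableau for the negation not (Box (p and Box q) implies (p and Box q)):
1. not (Box (p and Box q) implies (p and Box q)), u
2. Box (p and Box q), u
3. not (p and Box q), u
4. p and Box q, u
5. p, u
6. Box q, u
7. q, u
8. not Box q, u
9. not q, v
10. p and Box q, v
11. p, v
12. Box q, v
13. q, v
Accessibility: uRu, uRv, vRv
Branch closes: q and not q both at v.
Every branch closes (one shown): valid in T, hence also in S4, S5 (every theorem of T is a theorem of S4 and S5).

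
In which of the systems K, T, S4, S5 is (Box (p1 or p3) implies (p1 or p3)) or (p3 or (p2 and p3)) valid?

K-tableau for the negation not ((Box (p1 or p3) implies (p1 or p3)) or (p3 or (p2 and p3))):
1. not ((Box (p1 or p3) implies (p1 or p3)) or (p3 or (p2 and p3))), w0
2. not (Box (p1 or p3) implies (p1 or p3)), w0
3. not (p3 or (p2 and p3)), w0
4. Box (p1 or p3), w0
5. not (p1 or p3), w0
6. not p3, w0
7. not (p2 and p3), w0
8. not p1, w0
Complete open branch: countermodel on a K-frame, so not valid in K.
T-tableau for the negation not ((Box (p1 or p3) implies (p1 or p3)) or (p3 or (p2 and p3))):
1. not ((Box (p1 or p3) implies (p1 or p3)) or (p3 or (p2 and p3))), w0
2. not (Box (p1 or p3) implies (p1 or p3)), w0
3. not (p3 or (p2 and p3)), w0
4. Box (p1 or p3), w0
5. not (p1 or p3), w0
6. not p3, w0
7. not (p2 and p3), w0
8. not p1, w0
9. p1 or p3, w0
10. p3, w0
Accessibility: w0Rw0
Branch closes: p3 and not p3 both at w0.
Every branch closes (one shown): valid in T, hence also in S4, S5 (every theorem of T is a theorem of S4 and S5).

T, S4, S5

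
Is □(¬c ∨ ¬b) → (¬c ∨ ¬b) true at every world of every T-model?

Tableau for the negation ¬(□(¬c ∨ ¬b) → (¬c ∨ ¬b)):
1. ¬(□(¬c ∨ ¬b) → (¬c ∨ ¬b)), w0
2. □(¬c ∨ ¬b), w0
3. ¬(¬c ∨ ¬b), w0
4. c, w0
5. b, w0
6. ¬c ∨ ¬b, w0
7. ¬b, w0
Accessibility: w0Rw0
Branch closes: b and ¬b both at w0.
Every branch of the negation's tableau closes; the branch above is one of them.

Valid in T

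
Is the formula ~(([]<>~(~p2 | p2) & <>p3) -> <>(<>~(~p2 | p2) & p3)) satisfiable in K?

1. ~(([]<>~(~p2 | p2) & <>p3) -> <>(<>~(~p2 | p2) & p3)), w0
2. []<>~(~p2 | p2) & <>p3, w0
3. ~<>(<>~(~p2 | p2) & p3), w0
4. []<>~(~p2 | p2), w0
5. <>p3, w0
6. p3, w1
7. ~(<>~(~p2 | p2) & p3), w1
8. <>~(~p2 | p2), w1
9. ~<>~(~p2 | p2), w1
10. ~(~p2 | p2), w2
11. p2, w2
12. ~p2, w2
Accessibility: w0Rw1, w1Rw2
Branch closes: p2 and ~p2 both at w2.
Every branch closes; the branch above is one of them.

Unsatisfiable (every branch closes)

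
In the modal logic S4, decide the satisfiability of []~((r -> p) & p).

1. []~((r -> p) & p), u
2. ~((r -> p) & p), u
3. ~p, u
Accessibility: uRu

Yes, satisfiable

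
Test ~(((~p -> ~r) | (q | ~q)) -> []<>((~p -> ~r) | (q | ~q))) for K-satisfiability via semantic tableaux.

1. ~(((~p -> ~r) | (q | ~q)) -> []<>((~p -> ~r) | (q | ~q))), u
2. (~p -> ~r) | (q | ~q), u   [~->-rule on 1]
3. ~[]<>((~p -> ~r) | (q | ~q)), u   [~->-rule on 1]
4. q | ~q, u   [|-rule on 2 (branches; this branch)]
5. ~q, u   [|-rule on 4 (branches; this branch)]
6. ~<>((~p -> ~r) | (q | ~q)), v   [~[]-rule on 3: fresh world v, uRv]
Accessibility: uRv

Satisfiable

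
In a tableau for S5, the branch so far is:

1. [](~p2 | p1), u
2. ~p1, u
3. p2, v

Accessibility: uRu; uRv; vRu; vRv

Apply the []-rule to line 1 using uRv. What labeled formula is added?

~p2 | p1, v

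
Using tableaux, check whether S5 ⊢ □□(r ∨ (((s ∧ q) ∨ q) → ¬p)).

No, not valid

Tableau for the negation ¬□□(r ∨ (((s ∧ q) ∨ q) → ¬p)):
1. ¬□□(r ∨ (((s ∧ q) ∨ q) → ¬p)), w0
2. ¬□(r ∨ (((s ∧ q) ∨ q) → ¬p)), w1
3. ¬(r ∨ (((s ∧ q) ∨ q) → ¬p)), w2
4. ¬r, w2
5. ¬(((s ∧ q) ∨ q) → ¬p), w2
6. (s ∧ q) ∨ q, w2
7. p, w2
8. q, w2
Accessibility: w0Rw0, w0Rw1, w0Rw2, w1Rw0, w1Rw1, w1Rw2, w2Rw0, w2Rw1, w2Rw2
The negation has an open branch (countermodel exists).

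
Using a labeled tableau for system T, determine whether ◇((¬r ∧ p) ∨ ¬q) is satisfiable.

Satisfiable (open branch found)

1. ◇((¬r ∧ p) ∨ ¬q), w0
2. (¬r ∧ p) ∨ ¬q, w1   [◇-rule on 1: fresh world w1, w0Rw1]
3. ¬q, w1   [∨-rule on 2 (branches; this branch)]
Accessibility: w0Rw0, w0Rw1, w1Rw1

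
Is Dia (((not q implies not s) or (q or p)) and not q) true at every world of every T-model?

Tableau for the negation not Dia (((not q implies not s) or (q or p)) and not q):
1. not Dia (((not q implies not s) or (q or p)) and not q), u
2. not (((not q implies not s) or (q or p)) and not q), u
3. q, u
Accessibility: uRu
The negation has an open branch (countermodel exists).

No, not valid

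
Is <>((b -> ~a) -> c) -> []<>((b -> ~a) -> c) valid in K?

Invalid (countermodel exists)

Tableau for the negation ~(<>((b -> ~a) -> c) -> []<>((b -> ~a) -> c)):
1. ~(<>((b -> ~a) -> c) -> []<>((b -> ~a) -> c)), w0
2. <>((b -> ~a) -> c), w0   [~->-rule on 1]
3. ~[]<>((b -> ~a) -> c), w0   [~->-rule on 1]
4. (b -> ~a) -> c, w1   [<>-rule on 2: fresh world w1, w0Rw1]
5. c, w1   [->-rule on 4 (branches; this branch)]
6. ~<>((b -> ~a) -> c), w2   [~[]-rule on 3: fresh world w2, w0Rw2]
Accessibility: w0Rw1, w0Rw2
The negation has an open branch (countermodel exists).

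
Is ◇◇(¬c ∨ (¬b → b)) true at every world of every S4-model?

Invalid (countermodel exists)

Tableau for the negation ¬◇◇(¬c ∨ (¬b → b)):
1. ¬◇◇(¬c ∨ (¬b → b)), u
2. ¬◇(¬c ∨ (¬b → b)), u
3. ¬(¬c ∨ (¬b → b)), u
4. c, u
5. ¬(¬b → b), u
6. ¬b, u
Accessibility: uRu
The negation has an open branch (countermodel exists).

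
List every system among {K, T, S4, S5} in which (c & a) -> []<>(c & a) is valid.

S5-tableau for the negation ~((c & a) -> []<>(c & a)):
1. ~((c & a) -> []<>(c & a)), w0
2. c & a, w0   [~->-rule on 1]
3. ~[]<>(c & a), w0   [~->-rule on 1]
4. c, w0   [&-rule on 2]
5. a, w0   [&-rule on 2]
6. ~<>(c & a), w1   [~[]-rule on 3: fresh world w1, w0Rw1]
7. ~(c & a), w0   [~<>-rule on 6 via w1Rw0]
8. ~(c & a), w1   [~<>-rule on 6 via w1Rw1]
9. ~a, w0   [~&-rule on 7 (branches; this branch)]
Accessibility: w0Rw0, w0Rw1, w1Rw0, w1Rw1
Branch closes: a and ~a both at w0.
Every branch closes (one shown): valid in S5.
S4-tableau for the negation ~((c & a) -> []<>(c & a)):
1. ~((c & a) -> []<>(c & a)), w0
2. c & a, w0   [~->-rule on 1]
3. ~[]<>(c & a), w0   [~->-rule on 1]
4. c, w0   [&-rule on 2]
5. a, w0   [&-rule on 2]
6. ~<>(c & a), w1   [~[]-rule on 3: fresh world w1, w0Rw1]
7. ~(c & a), w1   [~<>-rule on 6 via w1Rw1]
8. ~a, w1   [~&-rule on 7 (branches; this branch)]
Accessibility: w0Rw0, w0Rw1, w1Rw1
Complete open branch: countermodel on an S4-frame, so not valid in S4, nor in K, T (the same frame is also a K-frame and a T-frame).

S5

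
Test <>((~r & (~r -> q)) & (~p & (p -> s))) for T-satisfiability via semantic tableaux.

1. <>((~r & (~r -> q)) & (~p & (p -> s))), u
2. (~r & (~r -> q)) & (~p & (p -> s)), v
3. ~r & (~r -> q), v
4. ~p & (p -> s), v
5. ~r, v
6. ~r -> q, v
7. ~p, v
8. p -> s, v
9. q, v
10. s, v
Accessibility: uRu, uRv, vRv

Satisfiable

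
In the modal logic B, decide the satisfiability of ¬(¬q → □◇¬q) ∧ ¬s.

1. ¬(¬q → □◇¬q) ∧ ¬s, 0
2. ¬(¬q → □◇¬q), 0
3. ¬s, 0
4. ¬q, 0
5. ¬□◇¬q, 0
6. ¬◇¬q, 1
7. q, 0
Accessibility: 0R0, 0R1, 1R0, 1R1
Branch closes: q and ¬q both at 0.
Every branch closes; the branch above is one of them.

Unsatisfiable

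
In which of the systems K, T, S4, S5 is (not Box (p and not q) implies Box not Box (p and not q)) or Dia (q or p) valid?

T, S4, S5

T-tableau for the negation not ((not Box (p and not q) implies Box not Box (p and not q)) or Dia (q or p)):
1. not ((not Box (p and not q) implies Box not Box (p and not q)) or Dia (q or p)), 0
2. not (not Box (p and not q) implies Box not Box (p and not q)), 0
3. not Dia (q or p), 0
4. not Box (p and not q), 0
5. not Box not Box (p and not q), 0
6. not (q or p), 0
7. not q, 0
8. not p, 0
9. not (p and not q), 1
10. not (q or p), 1
11. not q, 1
12. not p, 1
13. Box (p and not q), 2
14. not (q or p), 2
15. not q, 2
16. not p, 2
17. p and not q, 2
18. p, 2
Accessibility: 0R0, 0R1, 0R2, 1R1, 2R2
Branch closes: p and not p both at 2.
Every branch closes (one shown): valid in T, hence also in S4, S5 (every theorem of T is a theorem of S4 and S5).
K-tableau for the negation not ((not Box (p and not q) implies Box not Box (p and not q)) or Dia (q or p)):
1. not ((not Box (p and not q) implies Box not Box (p and not q)) or Dia (q or p)), 0
2. not (not Box (p and not q) implies Box not Box (p and not q)), 0
3. not Dia (q or p), 0
4. not Box (p and not q), 0
5. not Box not Box (p and not q), 0
6. not (p and not q), 1
7. not (q or p), 1
8. not q, 1
9. not p, 1
10. Box (p and not q), 2
11. not (q or p), 2
12. not q, 2
13. not p, 2
Accessibility: 0R1, 0R2
Complete open branch: countermodel on a K-frame, so not valid in K.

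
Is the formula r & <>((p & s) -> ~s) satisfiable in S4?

Satisfiable (open branch found)

1. r & <>((p & s) -> ~s), u
2. r, u
3. <>((p & s) -> ~s), u
4. (p & s) -> ~s, v
5. ~s, v
Accessibility: uRu, uRv, vRv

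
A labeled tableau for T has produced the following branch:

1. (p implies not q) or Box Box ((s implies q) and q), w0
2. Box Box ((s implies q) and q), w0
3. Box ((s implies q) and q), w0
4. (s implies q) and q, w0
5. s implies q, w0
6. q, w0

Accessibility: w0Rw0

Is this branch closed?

There is no literal clash: for every atom and world, at most one sign appears.

Open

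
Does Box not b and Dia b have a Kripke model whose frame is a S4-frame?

Unsatisfiable (every branch closes)

1. Box not b and Dia b, u
2. Box not b, u   [and-rule on 1]
3. Dia b, u   [and-rule on 1]
4. not b, u   [Box-rule on 2 via uRu]
5. b, v   [Dia-rule on 3: fresh world v, uRv]
6. not b, v   [Box-rule on 2 via uRv]
Accessibility: uRu, uRv, vRv
Branch closes: b and not b both at v.
(One branch shown.) All branches close.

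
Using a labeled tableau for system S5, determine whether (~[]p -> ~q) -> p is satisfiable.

1. (~[]p -> ~q) -> p, w0
2. p, w0   [->-rule on 1 (branches; this branch)]
Accessibility: w0Rw0

Yes, satisfiable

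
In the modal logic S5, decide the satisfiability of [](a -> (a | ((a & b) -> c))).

Satisfiable

1. [](a -> (a | ((a & b) -> c))), u
2. a -> (a | ((a & b) -> c)), u   [[]-rule on 1 via uRu]
3. a | ((a & b) -> c), u   [->-rule on 2 (branches; this branch)]
4. (a & b) -> c, u   [|-rule on 3 (branches; this branch)]
5. c, u   [->-rule on 4 (branches; this branch)]
Accessibility: uRu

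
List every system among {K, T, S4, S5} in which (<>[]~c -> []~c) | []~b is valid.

S5

S4-tableau for the negation ~((<>[]~c -> []~c) | []~b):
1. ~((<>[]~c -> []~c) | []~b), w0
2. ~(<>[]~c -> []~c), w0
3. ~[]~b, w0
4. <>[]~c, w0
5. ~[]~c, w0
6. b, w1
7. []~c, w2
8. ~c, w2
9. c, w3
Accessibility: w0Rw0, w0Rw1, w0Rw2, w0Rw3, w1Rw1, w2Rw2, w3Rw3
Complete open branch: countermodel on an S4-frame, so not valid in S4, nor in K, T (the same frame is also a K-frame and a T-frame).
S5-tableau for the negation ~((<>[]~c -> []~c) | []~b):
1. ~((<>[]~c -> []~c) | []~b), w0
2. ~(<>[]~c -> []~c), w0
3. ~[]~b, w0
4. <>[]~c, w0
5. ~[]~c, w0
6. b, w1
7. []~c, w2
8. ~c, w0
9. ~c, w1
10. ~c, w2
11. c, w3
12. ~c, w3
Accessibility: w0Rw0, w0Rw1, w0Rw2, w0Rw3, w1Rw0, w1Rw1, w1Rw2, w1Rw3, w2Rw0, w2Rw1, w2Rw2, w2Rw3, w3Rw0, w3Rw1, w3Rw2, w3Rw3
Branch closes: c and ~c both at w3.
Every branch closes (one shown): valid in S5.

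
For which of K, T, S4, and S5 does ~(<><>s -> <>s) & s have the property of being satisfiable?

K

K-tableau for the formula:
1. ~(<><>s -> <>s) & s, w0
2. ~(<><>s -> <>s), w0
3. s, w0
4. <><>s, w0
5. ~<>s, w0
6. <>s, w1
7. ~s, w1
8. s, w2
Accessibility: w0Rw1, w1Rw2
Complete open branch: satisfiable in K.
T-tableau for the formula:
1. ~(<><>s -> <>s) & s, w0
2. ~(<><>s -> <>s), w0
3. s, w0
4. <><>s, w0
5. ~<>s, w0
6. ~s, w0
Accessibility: w0Rw0
Branch closes: s and ~s both at w0.
Every branch closes (one shown): unsatisfiable in T, hence also in S4, S5 (every S4/S5-frame is a T-frame).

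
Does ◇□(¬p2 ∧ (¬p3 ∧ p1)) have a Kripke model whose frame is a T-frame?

Yes, satisfiable

1. ◇□(¬p2 ∧ (¬p3 ∧ p1)), 0
2. □(¬p2 ∧ (¬p3 ∧ p1)), 1   [◇-rule on 1: fresh world 1, 0R1]
3. ¬p2 ∧ (¬p3 ∧ p1), 1   [□-rule on 2 via 1R1]
4. ¬p2, 1   [∧-rule on 3]
5. ¬p3 ∧ p1, 1   [∧-rule on 3]
6. ¬p3, 1   [∧-rule on 5]
7. p1, 1   [∧-rule on 5]
Accessibility: 0R0, 0R1, 1R1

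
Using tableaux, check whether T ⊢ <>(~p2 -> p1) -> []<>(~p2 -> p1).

Invalid (countermodel exists)

Tableau for the negation ~(<>(~p2 -> p1) -> []<>(~p2 -> p1)):
1. ~(<>(~p2 -> p1) -> []<>(~p2 -> p1)), w0
2. <>(~p2 -> p1), w0
3. ~[]<>(~p2 -> p1), w0
4. ~p2 -> p1, w1
5. p1, w1
6. ~<>(~p2 -> p1), w2
7. ~(~p2 -> p1), w2
8. ~p2, w2
9. ~p1, w2
Accessibility: w0Rw0, w0Rw1, w0Rw2, w1Rw1, w2Rw2
The negation has an open branch (countermodel exists).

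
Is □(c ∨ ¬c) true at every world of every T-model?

Valid

Tableau for the negation ¬□(c ∨ ¬c):
1. ¬□(c ∨ ¬c), u
2. ¬(c ∨ ¬c), v   [¬□-rule on 1: fresh world v, uRv]
3. ¬c, v   [¬∨-rule on 2]
4. c, v   [¬∨-rule on 2]
Accessibility: uRu, uRv, vRv
Branch closes: c and ¬c both at v.
Every branch of the negation's tableau closes; the branch above is one of them.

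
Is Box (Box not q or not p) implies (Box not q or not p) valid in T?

Tableau for the negation not (Box (Box not q or not p) implies (Box not q or not p)):
1. not (Box (Box not q or not p) implies (Box not q or not p)), u
2. Box (Box not q or not p), u   [neg-implies-rule on 1]
3. not (Box not q or not p), u   [neg-implies-rule on 1]
4. not Box not q, u   [neg-or-rule on 3]
5. p, u   [neg-or-rule on 3]
6. Box not q or not p, u   [Box-rule on 2 via uRu]
7. Box not q, u   [or-rule on 6 (branches; this branch)]
8. not q, u   [Box-rule on 7 via uRu]
9. q, v   [neg-Box-rule on 4: fresh world v, uRv]
10. Box not q or not p, v   [Box-rule on 2 via uRv]
11. not q, v   [Box-rule on 7 via uRv]
Accessibility: uRu, uRv, vRv
Branch closes: q and not q both at v.
Every branch of the negation's tableau closes; the branch above is one of them.

Yes, valid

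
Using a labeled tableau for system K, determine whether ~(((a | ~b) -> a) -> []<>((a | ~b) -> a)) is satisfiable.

Yes, satisfiable

1. ~(((a | ~b) -> a) -> []<>((a | ~b) -> a)), w0
2. (a | ~b) -> a, w0
3. ~[]<>((a | ~b) -> a), w0
4. a, w0
5. ~<>((a | ~b) -> a), w1
Accessibility: w0Rw1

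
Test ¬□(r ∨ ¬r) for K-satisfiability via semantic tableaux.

Unsatisfiable

1. ¬□(r ∨ ¬r), w0
2. ¬(r ∨ ¬r), w1   [¬□-rule on 1: fresh world w1, w0Rw1]
3. ¬r, w1   [¬∨-rule on 2]
4. r, w1   [¬∨-rule on 2]
Accessibility: w0Rw1
Branch closes: r and ¬r both at w1.
Every branch closes; the branch above is one of them.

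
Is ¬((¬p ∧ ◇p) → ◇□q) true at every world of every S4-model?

Tableau for the negation (¬p ∧ ◇p) → ◇□q:
1. (¬p ∧ ◇p) → ◇□q, w0
2. ◇□q, w0
3. □q, w1
4. q, w1
Accessibility: w0Rw0, w0Rw1, w1Rw1
The negation has an open branch (countermodel exists).

No, not valid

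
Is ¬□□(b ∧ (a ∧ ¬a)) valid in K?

Invalid (countermodel exists)

Tableau for the negation □□(b ∧ (a ∧ ¬a)):
1. □□(b ∧ (a ∧ ¬a)), 0
The negation has an open branch (countermodel exists).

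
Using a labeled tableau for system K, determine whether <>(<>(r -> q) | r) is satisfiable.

1. <>(<>(r -> q) | r), w0
2. <>(r -> q) | r, w1
3. r, w1
Accessibility: w0Rw1

Yes, satisfiable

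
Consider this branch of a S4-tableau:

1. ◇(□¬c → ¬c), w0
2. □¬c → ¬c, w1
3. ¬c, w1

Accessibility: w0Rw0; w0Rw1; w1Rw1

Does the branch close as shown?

Open

There is no literal clash: for every atom and world, at most one sign appears.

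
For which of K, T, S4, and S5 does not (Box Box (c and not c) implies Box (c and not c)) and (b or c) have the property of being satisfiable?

T-tableau for the formula:
1. not (Box Box (c and not c) implies Box (c and not c)) and (b or c), 0
2. not (Box Box (c and not c) implies Box (c and not c)), 0
3. b or c, 0
4. Box Box (c and not c), 0
5. not Box (c and not c), 0
6. Box (c and not c), 0
7. c and not c, 0
8. c, 0
9. not c, 0
Accessibility: 0R0
Branch closes: c and not c both at 0.
Every branch closes (one shown): unsatisfiable in T, hence also in S4, S5 (every S4/S5-frame is a T-frame).
K-tableau for the formula:
1. not (Box Box (c and not c) implies Box (c and not c)) and (b or c), 0
2. not (Box Box (c and not c) implies Box (c and not c)), 0
3. b or c, 0
4. Box Box (c and not c), 0
5. not Box (c and not c), 0
6. c, 0
7. not (c and not c), 1
8. Box (c and not c), 1
9. c, 1
Accessibility: 0R1
Complete open branch: satisfiable in K.

K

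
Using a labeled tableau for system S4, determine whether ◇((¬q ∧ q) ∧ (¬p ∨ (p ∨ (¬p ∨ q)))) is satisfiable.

No, unsatisfiable

1. ◇((¬q ∧ q) ∧ (¬p ∨ (p ∨ (¬p ∨ q)))), w0
2. (¬q ∧ q) ∧ (¬p ∨ (p ∨ (¬p ∨ q))), w1   [◇-rule on 1: fresh world w1, w0Rw1]
3. ¬q ∧ q, w1   [∧-rule on 2]
4. ¬p ∨ (p ∨ (¬p ∨ q)), w1   [∧-rule on 2]
5. ¬q, w1   [∧-rule on 3]
6. q, w1   [∧-rule on 3]
Accessibility: w0Rw0, w0Rw1, w1Rw1
Branch closes: q and ¬q both at w1.
All branches of the tableau close; one closing branch shown above.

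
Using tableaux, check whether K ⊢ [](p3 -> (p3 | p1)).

Tableau for the negation ~[](p3 -> (p3 | p1)):
1. ~[](p3 -> (p3 | p1)), w0
2. ~(p3 -> (p3 | p1)), w1
3. p3, w1
4. ~(p3 | p1), w1
5. ~p3, w1
6. ~p1, w1
Accessibility: w0Rw1
Branch closes: p3 and ~p3 both at w1.
All branches of the negation close; one closing branch shown above.

Valid in K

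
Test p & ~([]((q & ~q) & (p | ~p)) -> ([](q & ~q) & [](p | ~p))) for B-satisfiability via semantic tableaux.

Unsatisfiable (every branch closes)

1. p & ~([]((q & ~q) & (p | ~p)) -> ([](q & ~q) & [](p | ~p))), u
2. p, u
3. ~([]((q & ~q) & (p | ~p)) -> ([](q & ~q) & [](p | ~p))), u
4. []((q & ~q) & (p | ~p)), u
5. ~([](q & ~q) & [](p | ~p)), u
6. (q & ~q) & (p | ~p), u
7. q & ~q, u
8. p | ~p, u
9. q, u
10. ~q, u
Accessibility: uRu
Branch closes: q and ~q both at u.
All branches of the tableau close; one closing branch shown above.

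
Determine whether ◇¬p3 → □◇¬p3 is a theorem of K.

Not valid

Tableau for the negation ¬(◇¬p3 → □◇¬p3):
1. ¬(◇¬p3 → □◇¬p3), 0
2. ◇¬p3, 0   [¬→-rule on 1]
3. ¬□◇¬p3, 0   [¬→-rule on 1]
4. ¬p3, 1   [◇-rule on 2: fresh world 1, 0R1]
5. ¬◇¬p3, 2   [¬□-rule on 3: fresh world 2, 0R2]
Accessibility: 0R1, 0R2
The negation has an open branch (countermodel exists).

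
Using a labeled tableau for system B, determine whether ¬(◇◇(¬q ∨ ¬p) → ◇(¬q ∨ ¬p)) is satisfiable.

Yes, satisfiable

1. ¬(◇◇(¬q ∨ ¬p) → ◇(¬q ∨ ¬p)), 0
2. ◇◇(¬q ∨ ¬p), 0
3. ¬◇(¬q ∨ ¬p), 0
4. ¬(¬q ∨ ¬p), 0
5. q, 0
6. p, 0
7. ◇(¬q ∨ ¬p), 1
8. ¬(¬q ∨ ¬p), 1
9. q, 1
10. p, 1
11. ¬q ∨ ¬p, 2
12. ¬p, 2
Accessibility: 0R0, 0R1, 1R0, 1R1, 1R2, 2R1, 2R2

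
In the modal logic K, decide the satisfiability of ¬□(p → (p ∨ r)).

Unsatisfiable (every branch closes)

1. ¬□(p → (p ∨ r)), 0
2. ¬(p → (p ∨ r)), 1   [¬□-rule on 1: fresh world 1, 0R1]
3. p, 1   [¬→-rule on 2]
4. ¬(p ∨ r), 1   [¬→-rule on 2]
5. ¬p, 1   [¬∨-rule on 4]
6. ¬r, 1   [¬∨-rule on 4]
Accessibility: 0R1
Branch closes: p and ¬p both at 1.
All branches of the tableau close; one closing branch shown above.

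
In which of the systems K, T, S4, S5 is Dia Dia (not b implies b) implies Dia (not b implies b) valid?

S4, S5

S4-tableau for the negation not (Dia Dia (not b implies b) implies Dia (not b implies b)):
1. not (Dia Dia (not b implies b) implies Dia (not b implies b)), 0
2. Dia Dia (not b implies b), 0
3. not Dia (not b implies b), 0
4. not (not b implies b), 0
5. not b, 0
6. Dia (not b implies b), 1
7. not (not b implies b), 1
8. not b, 1
9. not b implies b, 2
10. not (not b implies b), 2
11. not b, 2
12. b, 2
Accessibility: 0R0, 0R1, 0R2, 1R1, 1R2, 2R2
Branch closes: b and not b both at 2.
Every branch closes (one shown): valid in S4, hence also in S5 (every theorem of S4 is a theorem of S5).
T-tableau for the negation not (Dia Dia (not b implies b) implies Dia (not b implies b)):
1. not (Dia Dia (not b implies b) implies Dia (not b implies b)), 0
2. Dia Dia (not b implies b), 0
3. not Dia (not b implies b), 0
4. not (not b implies b), 0
5. not b, 0
6. Dia (not b implies b), 1
7. not (not b implies b), 1
8. not b, 1
9. not b implies b, 2
10. b, 2
Accessibility: 0R0, 0R1, 1R1, 1R2, 2R2
Complete open branch: countermodel on a T-frame, so not valid in T, nor in K (the same frame is also a K-frame).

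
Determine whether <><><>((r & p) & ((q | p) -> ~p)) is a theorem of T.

Tableau for the negation ~<><><>((r & p) & ((q | p) -> ~p)):
1. ~<><><>((r & p) & ((q | p) -> ~p)), u
2. ~<><>((r & p) & ((q | p) -> ~p)), u
3. ~<>((r & p) & ((q | p) -> ~p)), u
4. ~((r & p) & ((q | p) -> ~p)), u
5. ~((q | p) -> ~p), u
6. q | p, u
7. p, u
Accessibility: uRu
The negation has an open branch (countermodel exists).

No, not valid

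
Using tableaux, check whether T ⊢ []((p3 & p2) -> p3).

Valid

Tableau for the negation ~[]((p3 & p2) -> p3):
1. ~[]((p3 & p2) -> p3), w0
2. ~((p3 & p2) -> p3), w1
3. p3 & p2, w1
4. ~p3, w1
5. p3, w1
6. p2, w1
Accessibility: w0Rw0, w0Rw1, w1Rw1
Branch closes: p3 and ~p3 both at w1.
All branches of the negation close; one closing branch shown above.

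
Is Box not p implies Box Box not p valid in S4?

Valid

Tableau for the negation not (Box not p implies Box Box not p):
1. not (Box not p implies Box Box not p), w0
2. Box not p, w0   [neg-implies-rule on 1]
3. not Box Box not p, w0   [neg-implies-rule on 1]
4. not p, w0   [Box-rule on 2 via w0Rw0]
5. not Box not p, w1   [neg-Box-rule on 3: fresh world w1, w0Rw1]
6. not p, w1   [Box-rule on 2 via w0Rw1]
7. p, w2   [neg-Box-rule on 5: fresh world w2, w1Rw2]
8. not p, w2   [Box-rule on 2 via w0Rw2]
Accessibility: w0Rw0, w0Rw1, w0Rw2, w1Rw1, w1Rw2, w2Rw2
Branch closes: p and not p both at w2.
Every branch of the negation's tableau closes; the branch above is one of them.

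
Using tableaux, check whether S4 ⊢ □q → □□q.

Tableau for the negation ¬(□q → □□q):
1. ¬(□q → □□q), u
2. □q, u
3. ¬□□q, u
4. q, u
5. ¬□q, v
6. q, v
7. ¬q, w
8. q, w
Accessibility: uRu, uRv, uRw, vRv, vRw, wRw
Branch closes: q and ¬q both at w.
Every branch of the negation's tableau closes; the branch above is one of them.

Yes, valid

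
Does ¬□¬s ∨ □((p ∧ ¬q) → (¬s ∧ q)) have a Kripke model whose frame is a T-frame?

Yes, satisfiable

1. ¬□¬s ∨ □((p ∧ ¬q) → (¬s ∧ q)), u
2. □((p ∧ ¬q) → (¬s ∧ q)), u
3. (p ∧ ¬q) → (¬s ∧ q), u
4. ¬s ∧ q, u
5. ¬s, u
6. q, u
Accessibility: uRu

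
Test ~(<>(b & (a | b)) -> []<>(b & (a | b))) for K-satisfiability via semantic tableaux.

1. ~(<>(b & (a | b)) -> []<>(b & (a | b))), u
2. <>(b & (a | b)), u
3. ~[]<>(b & (a | b)), u
4. b & (a | b), v
5. b, v
6. a | b, v
7. ~<>(b & (a | b)), w
Accessibility: uRv, uRw

Satisfiable (open branch found)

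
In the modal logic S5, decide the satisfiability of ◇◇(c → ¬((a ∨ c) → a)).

1. ◇◇(c → ¬((a ∨ c) → a)), 0
2. ◇(c → ¬((a ∨ c) → a)), 1
3. c → ¬((a ∨ c) → a), 2
4. ¬((a ∨ c) → a), 2
5. a ∨ c, 2
6. ¬a, 2
7. c, 2
Accessibility: 0R0, 0R1, 0R2, 1R0, 1R1, 1R2, 2R0, 2R1, 2R2

Satisfiable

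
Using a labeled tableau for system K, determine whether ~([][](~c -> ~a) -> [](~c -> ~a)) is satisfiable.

Yes, satisfiable

1. ~([][](~c -> ~a) -> [](~c -> ~a)), w0
2. [][](~c -> ~a), w0
3. ~[](~c -> ~a), w0
4. ~(~c -> ~a), w1
5. ~c, w1
6. a, w1
7. [](~c -> ~a), w1
Accessibility: w0Rw1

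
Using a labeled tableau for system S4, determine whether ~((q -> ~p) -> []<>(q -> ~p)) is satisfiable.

Satisfiable (open branch found)

1. ~((q -> ~p) -> []<>(q -> ~p)), 0
2. q -> ~p, 0
3. ~[]<>(q -> ~p), 0
4. ~p, 0
5. ~<>(q -> ~p), 1
6. ~(q -> ~p), 1
7. q, 1
8. p, 1
Accessibility: 0R0, 0R1, 1R1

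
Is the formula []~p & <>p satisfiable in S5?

1. []~p & <>p, 0
2. []~p, 0   [&-rule on 1]
3. <>p, 0   [&-rule on 1]
4. ~p, 0   [[]-rule on 2 via 0R0]
5. p, 1   [<>-rule on 3: fresh world 1, 0R1]
6. ~p, 1   [[]-rule on 2 via 0R1]
Accessibility: 0R0, 0R1, 1R0, 1R1
Branch closes: p and ~p both at 1.
All branches of the tableau close; one closing branch shown above.

Unsatisfiable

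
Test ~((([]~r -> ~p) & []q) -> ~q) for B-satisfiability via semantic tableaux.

Satisfiable

1. ~((([]~r -> ~p) & []q) -> ~q), u
2. ([]~r -> ~p) & []q, u
3. q, u
4. []~r -> ~p, u
5. []q, u
6. ~p, u
Accessibility: uRu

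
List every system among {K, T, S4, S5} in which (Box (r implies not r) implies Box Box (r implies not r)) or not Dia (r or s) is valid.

S4, S5

T-tableau for the negation not ((Box (r implies not r) implies Box Box (r implies not r)) or not Dia (r or s)):
1. not ((Box (r implies not r) implies Box Box (r implies not r)) or not Dia (r or s)), w0
2. not (Box (r implies not r) implies Box Box (r implies not r)), w0
3. Dia (r or s), w0
4. Box (r implies not r), w0
5. not Box Box (r implies not r), w0
6. r implies not r, w0
7. not r, w0
8. r or s, w1
9. r implies not r, w1
10. s, w1
11. not r, w1
12. not Box (r implies not r), w2
13. r implies not r, w2
14. not r, w2
15. not (r implies not r), w3
16. r, w3
Accessibility: w0Rw0, w0Rw1, w0Rw2, w1Rw1, w2Rw2, w2Rw3, w3Rw3
Complete open branch: countermodel on a T-frame, so not valid in T, nor in K (the same frame is also a K-frame).
S4-tableau for the negation not ((Box (r implies not r) implies Box Box (r implies not r)) or not Dia (r or s)):
1. not ((Box (r implies not r) implies Box Box (r implies not r)) or not Dia (r or s)), w0
2. not (Box (r implies not r) implies Box Box (r implies not r)), w0
3. Dia (r or s), w0
4. Box (r implies not r), w0
5. not Box Box (r implies not r), w0
6. r implies not r, w0
7. not r, w0
8. r or s, w1
9. r implies not r, w1
10. s, w1
11. not r, w1
12. not Box (r implies not r), w2
13. r implies not r, w2
14. not r, w2
15. not (r implies not r), w3
16. r, w3
17. r implies not r, w3
18. not r, w3
Accessibility: w0Rw0, w0Rw1, w0Rw2, w0Rw3, w1Rw1, w2Rw2, w2Rw3, w3Rw3
Branch closes: r and not r both at w3.
Every branch closes (one shown): valid in S4, hence also in S5 (every theorem of S4 is a theorem of S5).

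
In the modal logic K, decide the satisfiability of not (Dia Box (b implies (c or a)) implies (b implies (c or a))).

1. not (Dia Box (b implies (c or a)) implies (b implies (c or a))), 0
2. Dia Box (b implies (c or a)), 0
3. not (b implies (c or a)), 0
4. b, 0
5. not (c or a), 0
6. not c, 0
7. not a, 0
8. Box (b implies (c or a)), 1
Accessibility: 0R1

Yes, satisfiable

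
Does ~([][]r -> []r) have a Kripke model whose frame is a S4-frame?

No, unsatisfiable

1. ~([][]r -> []r), 0
2. [][]r, 0
3. ~[]r, 0
4. []r, 0
5. r, 0
6. ~r, 1
7. []r, 1
8. r, 1
Accessibility: 0R0, 0R1, 1R1
Branch closes: r and ~r both at 1.
(One branch shown.) All branches close.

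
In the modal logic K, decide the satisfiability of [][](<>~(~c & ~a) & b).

1. [][](<>~(~c & ~a) & b), u

Yes, satisfiable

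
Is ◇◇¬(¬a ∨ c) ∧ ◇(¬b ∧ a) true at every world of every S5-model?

No, not valid

Tableau for the negation ¬(◇◇¬(¬a ∨ c) ∧ ◇(¬b ∧ a)):
1. ¬(◇◇¬(¬a ∨ c) ∧ ◇(¬b ∧ a)), w0
2. ¬◇(¬b ∧ a), w0
3. ¬(¬b ∧ a), w0
4. ¬a, w0
Accessibility: w0Rw0
The negation has an open branch (countermodel exists).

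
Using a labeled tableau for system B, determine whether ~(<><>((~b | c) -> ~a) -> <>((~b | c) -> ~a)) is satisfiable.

1. ~(<><>((~b | c) -> ~a) -> <>((~b | c) -> ~a)), 0
2. <><>((~b | c) -> ~a), 0   [~->-rule on 1]
3. ~<>((~b | c) -> ~a), 0   [~->-rule on 1]
4. ~((~b | c) -> ~a), 0   [~<>-rule on 3 via 0R0]
5. ~b | c, 0   [~->-rule on 4]
6. a, 0   [~->-rule on 4]
7. c, 0   [|-rule on 5 (branches; this branch)]
8. <>((~b | c) -> ~a), 1   [<>-rule on 2: fresh world 1, 0R1]
9. ~((~b | c) -> ~a), 1   [~<>-rule on 3 via 0R1]
10. ~b | c, 1   [~->-rule on 9]
11. a, 1   [~->-rule on 9]
12. c, 1   [|-rule on 10 (branches; this branch)]
13. (~b | c) -> ~a, 2   [<>-rule on 8: fresh world 2, 1R2]
14. ~a, 2   [->-rule on 13 (branches; this branch)]
Accessibility: 0R0, 0R1, 1R0, 1R1, 1R2, 2R1, 2R2

Satisfiable (open branch found)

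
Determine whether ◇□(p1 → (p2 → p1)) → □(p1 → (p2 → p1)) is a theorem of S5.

Valid in S5

Tableau for the negation ¬(◇□(p1 → (p2 → p1)) → □(p1 → (p2 → p1))):
1. ¬(◇□(p1 → (p2 → p1)) → □(p1 → (p2 → p1))), 0
2. ◇□(p1 → (p2 → p1)), 0   [¬→-rule on 1]
3. ¬□(p1 → (p2 → p1)), 0   [¬→-rule on 1]
4. □(p1 → (p2 → p1)), 1   [◇-rule on 2: fresh world 1, 0R1]
5. p1 → (p2 → p1), 0   [□-rule on 4 via 1R0]
6. p1 → (p2 → p1), 1   [□-rule on 4 via 1R1]
7. p2 → p1, 0   [→-rule on 5 (branches; this branch)]
8. p2 → p1, 1   [→-rule on 6 (branches; this branch)]
9. p1, 0   [→-rule on 7 (branches; this branch)]
10. p1, 1   [→-rule on 8 (branches; this branch)]
11. ¬(p1 → (p2 → p1)), 2   [¬□-rule on 3: fresh world 2, 0R2]
12. p1, 2   [¬→-rule on 11]
13. ¬(p2 → p1), 2   [¬→-rule on 11]
14. p2, 2   [¬→-rule on 13]
15. ¬p1, 2   [¬→-rule on 13]
Accessibility: 0R0, 0R1, 0R2, 1R0, 1R1, 1R2, 2R0, 2R1, 2R2
Branch closes: p1 and ¬p1 both at 2.
Every branch of the negation's tableau closes; the branch above is one of them.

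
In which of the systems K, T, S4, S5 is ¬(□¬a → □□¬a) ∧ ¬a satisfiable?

T-tableau for the formula:
1. ¬(□¬a → □□¬a) ∧ ¬a, 0
2. ¬(□¬a → □□¬a), 0   [∧-rule on 1]
3. ¬a, 0   [∧-rule on 1]
4. □¬a, 0   [¬→-rule on 2]
5. ¬□□¬a, 0   [¬→-rule on 2]
6. ¬□¬a, 1   [¬□-rule on 5: fresh world 1, 0R1]
7. ¬a, 1   [□-rule on 4 via 0R1]
8. a, 2   [¬□-rule on 6: fresh world 2, 1R2]
Accessibility: 0R0, 0R1, 1R1, 1R2, 2R2
Complete open branch: satisfiable in T, hence also in K (this T-model is also a K-model).
S4-tableau for the formula:
1. ¬(□¬a → □□¬a) ∧ ¬a, 0
2. ¬(□¬a → □□¬a), 0   [∧-rule on 1]
3. ¬a, 0   [∧-rule on 1]
4. □¬a, 0   [¬→-rule on 2]
5. ¬□□¬a, 0   [¬→-rule on 2]
6. ¬□¬a, 1   [¬□-rule on 5: fresh world 1, 0R1]
7. ¬a, 1   [□-rule on 4 via 0R1]
8. a, 2   [¬□-rule on 6: fresh world 2, 1R2]
9. ¬a, 2   [□-rule on 4 via 0R2]
Accessibility: 0R0, 0R1, 0R2, 1R1, 1R2, 2R2
Branch closes: a and ¬a both at 2.
Every branch closes (one shown): unsatisfiable in S4, hence also in S5 (every S5-frame is an S4-frame).

K, T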